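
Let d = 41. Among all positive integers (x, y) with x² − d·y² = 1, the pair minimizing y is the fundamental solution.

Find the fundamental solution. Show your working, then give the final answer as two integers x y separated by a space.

2049 320

√41 → a₀=6, period (2,2,12); ℓ=3 odd so k=5
k=0  a_k=6  p_k/q_k = 6/1
…
k=2  a_k=2  p_k/q_k = 32/5
k=3  a_k=12  p_k/q_k = 397/62
k=4  a_k=2  p_k/q_k = 826/129
k=5  a_k=2  p_k/q_k = 2049/320
→ (2049, 320).  Check: 2049²=4198401, 41·320²=4198400, difference 1.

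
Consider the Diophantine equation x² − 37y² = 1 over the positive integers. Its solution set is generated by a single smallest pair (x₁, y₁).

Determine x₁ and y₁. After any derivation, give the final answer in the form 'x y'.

d=37: √d = [6; 12] (ℓ=1, odd), read p_1/q_1
i=0: a=6 ⇒ p=6, q=1
i=1: a=12 ⇒ p=73, q=12
fundamental: x₁=73, y₁=12  (since 5329 − 37·144 = 1)

73 12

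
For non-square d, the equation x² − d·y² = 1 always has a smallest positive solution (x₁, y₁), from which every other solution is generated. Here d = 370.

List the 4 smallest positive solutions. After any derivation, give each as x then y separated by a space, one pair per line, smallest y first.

√370 = [19; 4,4,38, …], period ℓ=3 (odd) → k=5
k=0  a_k=19  p_k/q_k = 19/1
k=1  a_k=4  p_k/q_k = 77/4
k=2  a_k=4  p_k/q_k = 327/17
k=3  a_k=38  p_k/q_k = 12503/650
k=4  a_k=4  p_k/q_k = 50339/2617
k=5  a_k=4  p_k/q_k = 213859/11118
fundamental: x₁=213859, y₁=11118  (since 45735671881 − 370·123609924 = 1)
(213859+11118√370)^2 = 91471343761 + 4755368724√370
(213859+11118√370)^3 = 39123940210553539 + 2033956799880714√370
(213859+11118√370)^4 = 16734013458886067250241 + 869959934526623861928√370

213859 11118
91471343761 4755368724
39123940210553539 2033956799880714
16734013458886067250241 869959934526623861928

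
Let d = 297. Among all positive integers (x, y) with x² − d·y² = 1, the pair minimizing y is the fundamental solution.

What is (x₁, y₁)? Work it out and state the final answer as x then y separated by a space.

√297 = [17; 4,3,1,1,2,1,1,3,4,34, …], period ℓ=10 (even) → k=9
i=0: a=17 ⇒ p=17, q=1
i=1: a=4 ⇒ p=69, q=4
i=2: a=3 ⇒ p=224, q=13
…
i=5: a=2 ⇒ p=1327, q=77
…
i=8: a=3 ⇒ p=11357, q=659
i=9: a=4 ⇒ p=48599, q=2820
→ (48599, 2820).  Check: 48599²=2361862801, 297·2820²=2361862800, difference 1.

48599 2820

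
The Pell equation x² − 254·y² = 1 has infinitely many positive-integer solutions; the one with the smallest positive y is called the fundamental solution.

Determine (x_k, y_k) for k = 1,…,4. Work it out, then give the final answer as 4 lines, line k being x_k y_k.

[15; 1,14,1,30] for √254; ℓ=4 ⇒ convergent index 3
step 0: (15, 1)  from 15·(1,0) + (0,1)
step 1: (16, 1)  from 1·(15,1) + (1,0)
step 2: (239, 15)  from 14·(16,1) + (15,1)
step 3: (255, 16)  from 1·(239,15) + (16,1)
fundamental: x₁=255, y₁=16  (since 65025 − 254·256 = 1)
n=2: (255,16)∘(255,16) = (255·255+254·16·16, 255·16+16·255) = (130049,8160)
n=3: (130049,8160)∘(255,16) = (255·130049+254·16·8160, 255·8160+16·130049) = (66324735,4161584)
n=4: (66324735,4161584)∘(255,16) = (255·66324735+254·16·4161584, 255·4161584+16·66324735) = (33825484801,2122399680)

255 16
130049 8160
66324735 4161584
33825484801 2122399680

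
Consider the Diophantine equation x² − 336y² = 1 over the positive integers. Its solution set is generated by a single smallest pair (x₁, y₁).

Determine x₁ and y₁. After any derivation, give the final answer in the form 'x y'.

55 3

√336 → a₀=18, period (3,36); ℓ=2 even so k=1
step 0: (18, 1)  from 18·(1,0) + (0,1)
step 1: (55, 3)  from 3·(18,1) + (1,0)
(x₁, y₁) = (55, 3);  55² − 336·3² = 1 ✓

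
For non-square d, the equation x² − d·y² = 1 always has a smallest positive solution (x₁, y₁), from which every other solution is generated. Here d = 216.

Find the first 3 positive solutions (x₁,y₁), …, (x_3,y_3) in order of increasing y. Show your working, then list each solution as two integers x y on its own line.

√216 → a₀=14, period (1,2,3,2,1,28); ℓ=6 even so k=5
i=0: a=14 ⇒ p=14, q=1
…
i=4: a=2 ⇒ p=338, q=23
i=5: a=1 ⇒ p=485, q=33
fundamental: x₁=485, y₁=33  (since 235225 − 216·1089 = 1)
k=2:  x_2 = 485·485+216·33·33 = 470449,  y_2 = 485·33+33·485 = 32010
k=3:  x_3 = 485·470449+216·33·32010 = 456335045,  y_3 = 485·32010+33·470449 = 31049667

485 33
470449 32010
456335045 31049667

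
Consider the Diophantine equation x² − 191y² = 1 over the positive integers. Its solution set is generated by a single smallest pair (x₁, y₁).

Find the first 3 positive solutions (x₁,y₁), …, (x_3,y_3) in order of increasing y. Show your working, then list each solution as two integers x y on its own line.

8994000 650783
161784071999999 11706284604000
2910171887135973018000 210572647456751349217

√191 = [13; 1,4,1,1,3,…,4,1,26, …], period ℓ=16 (even) → k=15
a_0=13:  p_0=13·1+0=13,  q_0=13·0+1=1
a_1=1:  p_1=1·13+1=14,  q_1=1·1+0=1
…
a_3=1:  p_3=1·69+14=83,  q_3=1·5+1=6
…
a_7=2:  p_7=2·1230+539=2999,  q_7=2·89+39=217
a_8=13:  p_8=13·2999+1230=40217,  q_8=13·217+89=2910
a_9=2:  p_9=2·40217+2999=83433,  q_9=2·2910+217=6037
a_10=2:  p_10=2·83433+40217=207083,  q_10=2·6037+2910=14984
…
a_12=1:  p_12=1·704682+207083=911765,  q_12=1·50989+14984=65973
…
a_14=4:  p_14=4·1616447+911765=7377553,  q_14=4·116962+65973=533821
a_15=1:  p_15=1·7377553+1616447=8994000,  q_15=1·533821+116962=650783
→ (8994000, 650783).  Check: 8994000²=80892036000000, 191·650783²=80892035999999, difference 1.
k=2:  x_2 = 8994000·8994000+191·650783·650783 = 161784071999999,  y_2 = 8994000·650783+650783·8994000 = 11706284604000
k=3:  x_3 = 8994000·161784071999999+191·650783·11706284604000 = 2910171887135973018000,  y_3 = 8994000·11706284604000+650783·161784071999999 = 210572647456751349217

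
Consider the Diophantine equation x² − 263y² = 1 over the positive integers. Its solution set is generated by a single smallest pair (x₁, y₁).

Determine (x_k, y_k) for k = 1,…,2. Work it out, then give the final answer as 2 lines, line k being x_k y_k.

d=263: √d = [16; 4,1,1,1,1,15,1,1,1,1,4,32] (ℓ=12, even), read p_11/q_11
i=0: a=16 ⇒ p=16, q=1
i=1: a=4 ⇒ p=65, q=4
i=2: a=1 ⇒ p=81, q=5
i=3: a=1 ⇒ p=146, q=9
i=4: a=1 ⇒ p=227, q=14
i=5: a=1 ⇒ p=373, q=23
i=6: a=15 ⇒ p=5822, q=359
i=7: a=1 ⇒ p=6195, q=382
i=8: a=1 ⇒ p=12017, q=741
i=9: a=1 ⇒ p=18212, q=1123
i=10: a=1 ⇒ p=30229, q=1864
i=11: a=4 ⇒ p=139128, q=8579
fundamental: x₁=139128, y₁=8579  (since 19356600384 − 263·73599241 = 1)
(139128+8579√263)^2 = 38713200767 + 2387158224√263

139128 8579
38713200767 2387158224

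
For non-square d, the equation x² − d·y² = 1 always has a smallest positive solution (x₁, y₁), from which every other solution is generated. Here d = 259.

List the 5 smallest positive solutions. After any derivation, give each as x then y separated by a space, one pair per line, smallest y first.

847225 52644
1435580401249 89202625800
2432519210895520825 151149389286757356
4121782176900479681520001 256115082676856799248400
6984153809646585277140670173625 433974201841648854097164622644

√259 = [16; 10,1,2,3,4,3,2,1,10,32, …], period ℓ=10 (even) → k=9
i=0: a=16 ⇒ p=16, q=1
…
i=2: a=1 ⇒ p=177, q=11
i=3: a=2 ⇒ p=515, q=32
i=4: a=3 ⇒ p=1722, q=107
i=5: a=4 ⇒ p=7403, q=460
i=6: a=3 ⇒ p=23931, q=1487
i=7: a=2 ⇒ p=55265, q=3434
i=8: a=1 ⇒ p=79196, q=4921
i=9: a=10 ⇒ p=847225, q=52644
fundamental: x₁=847225, y₁=52644  (since 717790200625 − 259·2771390736 = 1)
(x_2, y_2) = (847225·847225 + 259·52644·52644, 847225·52644 + 52644·847225) = (1435580401249, 89202625800)
(x_3, y_3) = (847225·1435580401249 + 259·52644·89202625800, 847225·89202625800 + 52644·1435580401249) = (2432519210895520825, 151149389286757356)
(x_4, y_4) = (847225·2432519210895520825 + 259·52644·151149389286757356, 847225·151149389286757356 + 52644·2432519210895520825) = (4121782176900479681520001, 256115082676856799248400)
(x_5, y_5) = (847225·4121782176900479681520001 + 259·52644·256115082676856799248400, 847225·256115082676856799248400 + 52644·4121782176900479681520001) = (6984153809646585277140670173625, 433974201841648854097164622644)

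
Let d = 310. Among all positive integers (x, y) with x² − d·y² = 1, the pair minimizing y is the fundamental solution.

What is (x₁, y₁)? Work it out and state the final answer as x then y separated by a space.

√310 = [17; 1,1,1,1,5,…,1,1,34, …], period ℓ=16 (even) → k=15
k=0  a_k=17  p_k/q_k = 17/1
…
k=8  a_k=2  p_k/q_k = 5687/323
…
k=11  a_k=5  p_k/q_k = 152387/8655
k=12  a_k=1  p_k/q_k = 181315/10298
…
k=14  a_k=1  p_k/q_k = 515017/29251
k=15  a_k=1  p_k/q_k = 848719/48204
→ (848719, 48204).  Check: 848719²=720323940961, 310·48204²=720323940960, difference 1.

848719 48204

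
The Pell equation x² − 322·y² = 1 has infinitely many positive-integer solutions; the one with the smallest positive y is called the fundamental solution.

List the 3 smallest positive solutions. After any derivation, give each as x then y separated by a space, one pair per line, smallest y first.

323 18
208657 11628
134792099 7511670

[17; 1,16,1,34] for √322; ℓ=4 ⇒ convergent index 3
k=0  a_k=17  p_k/q_k = 17/1
k=1  a_k=1  p_k/q_k = 18/1
k=2  a_k=16  p_k/q_k = 305/17
k=3  a_k=1  p_k/q_k = 323/18
(x₁, y₁) = (323, 18);  323² − 322·18² = 1 ✓
n=2: (323,18)∘(323,18) = (323·323+322·18·18, 323·18+18·323) = (208657,11628)
n=3: (208657,11628)∘(323,18) = (323·208657+322·18·11628, 323·11628+18·208657) = (134792099,7511670)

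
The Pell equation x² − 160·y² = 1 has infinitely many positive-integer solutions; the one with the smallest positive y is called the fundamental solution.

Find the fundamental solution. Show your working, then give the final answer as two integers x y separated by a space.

721 57

d=160: √d = [12; 1,1,1,5,1,1,1,24] (ℓ=8, even), read p_7/q_7
step 0: (12, 1)  from 12·(1,0) + (0,1)
step 1: (13, 1)  from 1·(12,1) + (1,0)
step 2: (25, 2)  from 1·(13,1) + (12,1)
step 3: (38, 3)  from 1·(25,2) + (13,1)
step 4: (215, 17)  from 5·(38,3) + (25,2)
step 5: (253, 20)  from 1·(215,17) + (38,3)
step 6: (468, 37)  from 1·(253,20) + (215,17)
step 7: (721, 57)  from 1·(468,37) + (253,20)
→ (721, 57).  Check: 721²=519841, 160·57²=519840, difference 1.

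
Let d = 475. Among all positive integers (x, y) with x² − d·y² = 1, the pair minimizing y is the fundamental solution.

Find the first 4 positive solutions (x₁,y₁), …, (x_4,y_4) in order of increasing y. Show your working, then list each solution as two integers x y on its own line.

57799 2652
6681448801 306565896
772362118440199 35438404443156
89283516160768675201 4096608676513381392

[21; 1,3,1,6,2,6,1,3,1,42] for √475; ℓ=10 ⇒ convergent index 9
i=0: a=21 ⇒ p=21, q=1
i=1: a=1 ⇒ p=22, q=1
…
i=5: a=2 ⇒ p=1591, q=73
i=6: a=6 ⇒ p=10287, q=472
…
i=8: a=3 ⇒ p=45921, q=2107
i=9: a=1 ⇒ p=57799, q=2652
→ (57799, 2652).  Check: 57799²=3340724401, 475·2652²=3340724400, difference 1.
(x_2, y_2) = (57799·57799 + 475·2652·2652, 57799·2652 + 2652·57799) = (6681448801, 306565896)
(x_3, y_3) = (57799·6681448801 + 475·2652·306565896, 57799·306565896 + 2652·6681448801) = (772362118440199, 35438404443156)
(x_4, y_4) = (57799·772362118440199 + 475·2652·35438404443156, 57799·35438404443156 + 2652·772362118440199) = (89283516160768675201, 4096608676513381392)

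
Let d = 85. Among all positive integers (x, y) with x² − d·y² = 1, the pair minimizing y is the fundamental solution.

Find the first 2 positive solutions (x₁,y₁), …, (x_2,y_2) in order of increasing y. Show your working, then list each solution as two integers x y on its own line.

d=85: √d = [9; 4,1,1,4,18] (ℓ=5, odd), read p_9/q_9
k=0  a_k=9  p_k/q_k = 9/1
…
k=2  a_k=1  p_k/q_k = 46/5
…
k=4  a_k=4  p_k/q_k = 378/41
…
k=7  a_k=1  p_k/q_k = 34813/3776
k=8  a_k=1  p_k/q_k = 62739/6805
k=9  a_k=4  p_k/q_k = 285769/30996
fundamental: x₁=285769, y₁=30996  (since 81663921361 − 85·960752016 = 1)
n=2: (285769,30996)∘(285769,30996) = (285769·285769+85·30996·30996, 285769·30996+30996·285769) = (163327842721,17715391848)

285769 30996
163327842721 17715391848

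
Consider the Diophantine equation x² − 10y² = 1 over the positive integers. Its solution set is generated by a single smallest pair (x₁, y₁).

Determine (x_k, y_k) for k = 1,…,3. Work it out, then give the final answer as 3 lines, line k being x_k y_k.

√10 = [3; 6, …], period ℓ=1 (odd) → k=1
i=0: a=3 ⇒ p=3, q=1
i=1: a=6 ⇒ p=19, q=6
fundamental: x₁=19, y₁=6  (since 361 − 10·36 = 1)
(x_2, y_2) = (19·19 + 10·6·6, 19·6 + 6·19) = (721, 228)
(x_3, y_3) = (19·721 + 10·6·228, 19·228 + 6·721) = (27379, 8658)

19 6
721 228
27379 8658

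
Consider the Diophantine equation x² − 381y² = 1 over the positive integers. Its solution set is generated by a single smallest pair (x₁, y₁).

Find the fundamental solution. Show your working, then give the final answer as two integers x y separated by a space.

1015 52

[19; 1,1,12,1,1,38] for √381; ℓ=6 ⇒ convergent index 5
a_0=19:  p_0=19·1+0=19,  q_0=19·0+1=1
…
a_4=1:  p_4=1·488+39=527,  q_4=1·25+2=27
a_5=1:  p_5=1·527+488=1015,  q_5=1·27+25=52
(x₁, y₁) = (1015, 52);  1015² − 381·52² = 1 ✓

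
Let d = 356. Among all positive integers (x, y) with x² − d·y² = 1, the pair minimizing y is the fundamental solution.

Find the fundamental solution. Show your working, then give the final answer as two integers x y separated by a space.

√356 → a₀=18, period (1,6,1,1,2,…,6,1,36); ℓ=14 even so k=13
i=0: a=18 ⇒ p=18, q=1
i=1: a=1 ⇒ p=19, q=1
i=2: a=6 ⇒ p=132, q=7
…
i=4: a=1 ⇒ p=283, q=15
i=5: a=2 ⇒ p=717, q=38
i=6: a=1 ⇒ p=1000, q=53
i=7: a=8 ⇒ p=8717, q=462
i=8: a=1 ⇒ p=9717, q=515
…
i=12: a=6 ⇒ p=433982, q=23001
i=13: a=1 ⇒ p=500001, q=26500
→ (500001, 26500).  Check: 500001²=250001000001, 356·26500²=250001000000, difference 1.

500001 26500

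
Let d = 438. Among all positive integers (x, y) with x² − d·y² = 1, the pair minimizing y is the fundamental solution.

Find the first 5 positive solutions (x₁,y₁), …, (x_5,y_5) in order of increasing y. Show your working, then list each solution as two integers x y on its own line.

293 14
171697 8204
100614149 4807530
58959719617 2817204376
34550295081413 1650876956806

√438 → a₀=20, period (1,12,1,40); ℓ=4 even so k=3
i=0: a=20 ⇒ p=20, q=1
…
i=2: a=12 ⇒ p=272, q=13
i=3: a=1 ⇒ p=293, q=14
fundamental: x₁=293, y₁=14  (since 85849 − 438·196 = 1)
(293+14√438)^2 = 171697 + 8204√438
(293+14√438)^3 = 100614149 + 4807530√438
(293+14√438)^4 = 58959719617 + 2817204376√438
(293+14√438)^5 = 34550295081413 + 1650876956806√438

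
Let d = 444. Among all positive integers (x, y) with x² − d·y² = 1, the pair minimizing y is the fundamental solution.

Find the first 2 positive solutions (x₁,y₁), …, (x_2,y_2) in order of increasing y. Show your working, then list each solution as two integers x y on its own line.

d=444: √d = [21; 14,42] (ℓ=2, even), read p_1/q_1
k=0  a_k=21  p_k/q_k = 21/1
k=1  a_k=14  p_k/q_k = 295/14
(x₁, y₁) = (295, 14);  295² − 444·14² = 1 ✓
k=2:  x_2 = 295·295+444·14·14 = 174049,  y_2 = 295·14+14·295 = 8260

295 14
174049 8260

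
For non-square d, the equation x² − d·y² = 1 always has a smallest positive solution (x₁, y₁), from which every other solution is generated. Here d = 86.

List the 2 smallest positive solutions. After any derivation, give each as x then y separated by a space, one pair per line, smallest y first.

d=86: √d = [9; 3,1,1,1,8,1,1,1,3,18] (ℓ=10, even), read p_9/q_9
a_0=9:  p_0=9·1+0=9,  q_0=9·0+1=1
a_1=3:  p_1=3·9+1=28,  q_1=3·1+0=3
a_2=1:  p_2=1·28+9=37,  q_2=1·3+1=4
…
a_4=1:  p_4=1·65+37=102,  q_4=1·7+4=11
…
a_6=1:  p_6=1·881+102=983,  q_6=1·95+11=106
…
a_8=1:  p_8=1·1864+983=2847,  q_8=1·201+106=307
a_9=3:  p_9=3·2847+1864=10405,  q_9=3·307+201=1122
(x₁, y₁) = (10405, 1122);  10405² − 86·1122² = 1 ✓
(x_2, y_2) = (10405·10405 + 86·1122·1122, 10405·1122 + 1122·10405) = (216528049, 23348820)

10405 1122
216528049 23348820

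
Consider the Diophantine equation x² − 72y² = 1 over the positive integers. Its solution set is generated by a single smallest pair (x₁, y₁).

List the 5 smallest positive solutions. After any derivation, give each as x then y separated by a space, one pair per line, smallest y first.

[8; 2,16] for √72; ℓ=2 ⇒ convergent index 1
i=0: a=8 ⇒ p=8, q=1
i=1: a=2 ⇒ p=17, q=2
(x₁, y₁) = (17, 2);  17² − 72·2² = 1 ✓
k=2:  x_2 = 17·17+72·2·2 = 577,  y_2 = 17·2+2·17 = 68
k=3:  x_3 = 17·577+72·2·68 = 19601,  y_3 = 17·68+2·577 = 2310
k=4:  x_4 = 17·19601+72·2·2310 = 665857,  y_4 = 17·2310+2·19601 = 78472
k=5:  x_5 = 17·665857+72·2·78472 = 22619537,  y_5 = 17·78472+2·665857 = 2665738

17 2
577 68
19601 2310
665857 78472
22619537 2665738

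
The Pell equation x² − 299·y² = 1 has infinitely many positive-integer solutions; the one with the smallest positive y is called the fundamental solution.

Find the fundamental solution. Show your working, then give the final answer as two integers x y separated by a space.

√299 = [17; 3,2,3,34, …], period ℓ=4 (even) → k=3
step 0: (17, 1)  from 17·(1,0) + (0,1)
…
step 2: (121, 7)  from 2·(52,3) + (17,1)
step 3: (415, 24)  from 3·(121,7) + (52,3)
→ (415, 24).  Check: 415²=172225, 299·24²=172224, difference 1.

415 24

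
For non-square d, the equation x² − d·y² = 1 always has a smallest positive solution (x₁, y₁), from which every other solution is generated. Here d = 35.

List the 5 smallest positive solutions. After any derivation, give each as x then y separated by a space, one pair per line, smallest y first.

6 1
71 12
846 143
10081 1704
120126 20305

√35 = [5; 1,10, …], period ℓ=2 (even) → k=1
k=0  a_k=5  p_k/q_k = 5/1
k=1  a_k=1  p_k/q_k = 6/1
(x₁, y₁) = (6, 1);  6² − 35·1² = 1 ✓
n=2: (6,1)∘(6,1) = (6·6+35·1·1, 6·1+1·6) = (71,12)
n=3: (71,12)∘(6,1) = (6·71+35·1·12, 6·12+1·71) = (846,143)
n=4: (846,143)∘(6,1) = (6·846+35·1·143, 6·143+1·846) = (10081,1704)
n=5: (10081,1704)∘(6,1) = (6·10081+35·1·1704, 6·1704+1·10081) = (120126,20305)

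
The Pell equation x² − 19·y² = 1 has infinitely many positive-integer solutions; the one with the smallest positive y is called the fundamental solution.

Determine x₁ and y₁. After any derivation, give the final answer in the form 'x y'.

d=19: √d = [4; 2,1,3,1,2,8] (ℓ=6, even), read p_5/q_5
step 0: (4, 1)  from 4·(1,0) + (0,1)
…
step 2: (13, 3)  from 1·(9,2) + (4,1)
step 3: (48, 11)  from 3·(13,3) + (9,2)
step 4: (61, 14)  from 1·(48,11) + (13,3)
step 5: (170, 39)  from 2·(61,14) + (48,11)
fundamental: x₁=170, y₁=39  (since 28900 − 19·1521 = 1)

170 39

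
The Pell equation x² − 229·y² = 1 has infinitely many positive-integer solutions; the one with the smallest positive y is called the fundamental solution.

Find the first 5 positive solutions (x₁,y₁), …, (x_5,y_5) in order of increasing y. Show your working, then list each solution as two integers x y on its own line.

[15; 7,1,1,7,30] for √229; ℓ=5 ⇒ convergent index 9
step 0: (15, 1)  from 15·(1,0) + (0,1)
step 1: (106, 7)  from 7·(15,1) + (1,0)
step 2: (121, 8)  from 1·(106,7) + (15,1)
step 3: (227, 15)  from 1·(121,8) + (106,7)
step 4: (1710, 113)  from 7·(227,15) + (121,8)
step 5: (51527, 3405)  from 30·(1710,113) + (227,15)
step 6: (362399, 23948)  from 7·(51527,3405) + (1710,113)
step 7: (413926, 27353)  from 1·(362399,23948) + (51527,3405)
step 8: (776325, 51301)  from 1·(413926,27353) + (362399,23948)
step 9: (5848201, 386460)  from 7·(776325,51301) + (413926,27353)
fundamental: x₁=5848201, y₁=386460  (since 34201454936401 − 229·149351331600 = 1)
k=2:  x_2 = 5848201·5848201+229·386460·386460 = 68402909872801,  y_2 = 5848201·386460+386460·5848201 = 4520191516920
k=3:  x_3 = 5848201·68402909872801+229·386460·4520191516920 = 800067931842043513801,  y_3 = 5848201·4520191516920+386460·68402909872801 = 52869977098885735380
k=4:  x_4 = 5848201·800067931842043513801+229·386460·52869977098885735380 = 9357916158133073035999171201,  y_4 = 5848201·52869977098885735380+386460·800067931842043513801 = 618388505879356792878585840
k=5:  x_5 = 5848201·9357916158133073035999171201+229·386460·618388505879356792878585840 = 109453949267819191656474935990205001,  y_5 = 5848201·618388505879356792878585840+386460·9357916158133073035999171201 = 7232920556944267680961578290412300

5848201 386460
68402909872801 4520191516920
800067931842043513801 52869977098885735380
9357916158133073035999171201 618388505879356792878585840
109453949267819191656474935990205001 7232920556944267680961578290412300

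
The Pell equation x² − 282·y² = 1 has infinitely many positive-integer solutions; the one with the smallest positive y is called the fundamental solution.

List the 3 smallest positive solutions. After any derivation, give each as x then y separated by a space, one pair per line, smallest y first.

d=282: √d = [16; 1,3,1,4,1,3,1,32] (ℓ=8, even), read p_7/q_7
i=0: a=16 ⇒ p=16, q=1
i=1: a=1 ⇒ p=17, q=1
i=2: a=3 ⇒ p=67, q=4
i=3: a=1 ⇒ p=84, q=5
…
i=6: a=3 ⇒ p=1864, q=111
i=7: a=1 ⇒ p=2351, q=140
fundamental: x₁=2351, y₁=140  (since 5527201 − 282·19600 = 1)
n=2: (2351,140)∘(2351,140) = (2351·2351+282·140·140, 2351·140+140·2351) = (11054401,658280)
n=3: (11054401,658280)∘(2351,140) = (2351·11054401+282·140·658280, 2351·658280+140·11054401) = (51977791151,3095232420)

2351 140
11054401 658280
51977791151 3095232420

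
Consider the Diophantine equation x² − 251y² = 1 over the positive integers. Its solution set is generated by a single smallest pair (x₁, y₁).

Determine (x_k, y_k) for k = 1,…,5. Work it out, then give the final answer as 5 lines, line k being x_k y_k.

3674890 231957
27009633024199 1704832919460
198514860608593651330 12530146894788486843
1459040552203802437039183201 92093823044376819996025080
10723627069776264560841239313394450 676869338735087333923490423995557

√251 = [15; 1,5,2,1,2,…,5,1,30, …], period ℓ=14 (even) → k=13
a_0=15:  p_0=15·1+0=15,  q_0=15·0+1=1
…
a_2=5:  p_2=5·16+15=95,  q_2=5·1+1=6
…
a_6=2:  p_6=2·808+301=1917,  q_6=2·51+19=121
…
a_9=2:  p_9=2·61043+29563=151649,  q_9=2·3853+1866=9572
…
a_12=5:  p_12=5·577033+212692=3097857,  q_12=5·36422+13425=195535
a_13=1:  p_13=1·3097857+577033=3674890,  q_13=1·195535+36422=231957
(x₁, y₁) = (3674890, 231957);  3674890² − 251·231957² = 1 ✓
(x_2, y_2) = (3674890·3674890 + 251·231957·231957, 3674890·231957 + 231957·3674890) = (27009633024199, 1704832919460)
(x_3, y_3) = (3674890·27009633024199 + 251·231957·1704832919460, 3674890·1704832919460 + 231957·27009633024199) = (198514860608593651330, 12530146894788486843)
(x_4, y_4) = (3674890·198514860608593651330 + 251·231957·12530146894788486843, 3674890·12530146894788486843 + 231957·198514860608593651330) = (1459040552203802437039183201, 92093823044376819996025080)
(x_5, y_5) = (3674890·1459040552203802437039183201 + 251·231957·92093823044376819996025080, 3674890·92093823044376819996025080 + 231957·1459040552203802437039183201) = (10723627069776264560841239313394450, 676869338735087333923490423995557)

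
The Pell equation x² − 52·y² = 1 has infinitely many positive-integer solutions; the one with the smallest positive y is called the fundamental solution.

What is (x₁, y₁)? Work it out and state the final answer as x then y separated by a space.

√52 → a₀=7, period (4,1,2,1,4,14); ℓ=6 even so k=5
a_0=7:  p_0=7·1+0=7,  q_0=7·0+1=1
a_1=4:  p_1=4·7+1=29,  q_1=4·1+0=4
a_2=1:  p_2=1·29+7=36,  q_2=1·4+1=5
…
a_4=1:  p_4=1·101+36=137,  q_4=1·14+5=19
a_5=4:  p_5=4·137+101=649,  q_5=4·19+14=90
→ (649, 90).  Check: 649²=421201, 52·90²=421200, difference 1.

649 90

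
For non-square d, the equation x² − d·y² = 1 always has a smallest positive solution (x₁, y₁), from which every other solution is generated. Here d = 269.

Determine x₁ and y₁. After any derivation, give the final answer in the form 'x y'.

13449 820

[16; 2,2,32] for √269; ℓ=3 ⇒ convergent index 5
i=0: a=16 ⇒ p=16, q=1
i=1: a=2 ⇒ p=33, q=2
i=2: a=2 ⇒ p=82, q=5
i=3: a=32 ⇒ p=2657, q=162
i=4: a=2 ⇒ p=5396, q=329
i=5: a=2 ⇒ p=13449, q=820
(x₁, y₁) = (13449, 820);  13449² − 269·820² = 1 ✓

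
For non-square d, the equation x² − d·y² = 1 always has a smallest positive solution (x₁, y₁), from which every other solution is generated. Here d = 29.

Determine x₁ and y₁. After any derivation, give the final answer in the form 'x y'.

d=29: √d = [5; 2,1,1,2,10] (ℓ=5, odd), read p_9/q_9
k=0  a_k=5  p_k/q_k = 5/1
…
k=2  a_k=1  p_k/q_k = 16/3
…
k=5  a_k=10  p_k/q_k = 727/135
k=6  a_k=2  p_k/q_k = 1524/283
…
k=8  a_k=1  p_k/q_k = 3775/701
k=9  a_k=2  p_k/q_k = 9801/1820
fundamental: x₁=9801, y₁=1820  (since 96059601 − 29·3312400 = 1)

9801 1820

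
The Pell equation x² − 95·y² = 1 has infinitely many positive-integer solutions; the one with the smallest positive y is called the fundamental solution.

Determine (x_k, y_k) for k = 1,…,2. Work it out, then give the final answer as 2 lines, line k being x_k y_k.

39 4
3041 312

d=95: √d = [9; 1,2,1,18] (ℓ=4, even), read p_3/q_3
k=0  a_k=9  p_k/q_k = 9/1
…
k=2  a_k=2  p_k/q_k = 29/3
k=3  a_k=1  p_k/q_k = 39/4
(x₁, y₁) = (39, 4);  39² − 95·4² = 1 ✓
(39+4√95)^2 = 3041 + 312√95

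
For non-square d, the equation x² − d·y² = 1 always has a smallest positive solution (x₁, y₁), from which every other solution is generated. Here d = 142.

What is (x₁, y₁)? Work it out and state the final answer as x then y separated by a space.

143 12

[11; 1,10,1,22] for √142; ℓ=4 ⇒ convergent index 3
a_0=11:  p_0=11·1+0=11,  q_0=11·0+1=1
…
a_2=10:  p_2=10·12+11=131,  q_2=10·1+1=11
a_3=1:  p_3=1·131+12=143,  q_3=1·11+1=12
→ (143, 12).  Check: 143²=20449, 142·12²=20448, difference 1.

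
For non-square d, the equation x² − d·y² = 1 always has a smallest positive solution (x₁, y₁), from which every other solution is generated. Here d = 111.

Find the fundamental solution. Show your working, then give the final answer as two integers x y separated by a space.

295 28

[10; 1,1,6,1,1,20] for √111; ℓ=6 ⇒ convergent index 5
k=0  a_k=10  p_k/q_k = 10/1
…
k=2  a_k=1  p_k/q_k = 21/2
…
k=4  a_k=1  p_k/q_k = 158/15
k=5  a_k=1  p_k/q_k = 295/28
→ (295, 28).  Check: 295²=87025, 111·28²=87024, difference 1.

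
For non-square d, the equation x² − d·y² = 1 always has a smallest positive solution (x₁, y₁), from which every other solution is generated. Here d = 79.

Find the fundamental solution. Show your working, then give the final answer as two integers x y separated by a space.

80 9

[8; 1,7,1,16] for √79; ℓ=4 ⇒ convergent index 3
i=0: a=8 ⇒ p=8, q=1
…
i=2: a=7 ⇒ p=71, q=8
i=3: a=1 ⇒ p=80, q=9
→ (80, 9).  Check: 80²=6400, 79·9²=6399, difference 1.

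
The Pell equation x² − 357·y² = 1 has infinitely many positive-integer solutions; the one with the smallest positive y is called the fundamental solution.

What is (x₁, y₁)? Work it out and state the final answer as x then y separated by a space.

3401 180

√357 → a₀=18, period (1,8,2,8,1,36); ℓ=6 even so k=5
k=0  a_k=18  p_k/q_k = 18/1
…
k=2  a_k=8  p_k/q_k = 170/9
k=3  a_k=2  p_k/q_k = 359/19
k=4  a_k=8  p_k/q_k = 3042/161
k=5  a_k=1  p_k/q_k = 3401/180
(x₁, y₁) = (3401, 180);  3401² − 357·180² = 1 ✓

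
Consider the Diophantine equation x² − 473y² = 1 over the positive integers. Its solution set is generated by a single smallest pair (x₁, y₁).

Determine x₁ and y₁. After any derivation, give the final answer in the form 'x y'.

87 4

d=473: √d = [21; 1,2,1,42] (ℓ=4, even), read p_3/q_3
i=0: a=21 ⇒ p=21, q=1
…
i=2: a=2 ⇒ p=65, q=3
i=3: a=1 ⇒ p=87, q=4
→ (87, 4).  Check: 87²=7569, 473·4²=7568, difference 1.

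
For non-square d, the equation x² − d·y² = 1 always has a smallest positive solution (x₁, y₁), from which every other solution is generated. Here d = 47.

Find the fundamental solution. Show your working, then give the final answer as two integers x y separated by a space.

[6; 1,5,1,12] for √47; ℓ=4 ⇒ convergent index 3
i=0: a=6 ⇒ p=6, q=1
i=1: a=1 ⇒ p=7, q=1
i=2: a=5 ⇒ p=41, q=6
i=3: a=1 ⇒ p=48, q=7
(x₁, y₁) = (48, 7);  48² − 47·7² = 1 ✓

48 7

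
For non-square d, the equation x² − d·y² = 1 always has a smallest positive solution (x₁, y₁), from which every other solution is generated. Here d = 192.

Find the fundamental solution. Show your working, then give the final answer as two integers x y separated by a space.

97 7

[13; 1,5,1,26] for √192; ℓ=4 ⇒ convergent index 3
k=0  a_k=13  p_k/q_k = 13/1
…
k=2  a_k=5  p_k/q_k = 83/6
k=3  a_k=1  p_k/q_k = 97/7
→ (97, 7).  Check: 97²=9409, 192·7²=9408, difference 1.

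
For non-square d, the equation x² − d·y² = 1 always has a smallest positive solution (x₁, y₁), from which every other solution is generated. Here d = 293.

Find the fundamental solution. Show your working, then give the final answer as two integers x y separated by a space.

√293 → a₀=17, period (8,1,1,8,34); ℓ=5 odd so k=9
a_0=17:  p_0=17·1+0=17,  q_0=17·0+1=1
…
a_3=1:  p_3=1·154+137=291,  q_3=1·9+8=17
a_4=8:  p_4=8·291+154=2482,  q_4=8·17+9=145
a_5=34:  p_5=34·2482+291=84679,  q_5=34·145+17=4947
…
a_8=1:  p_8=1·764593+679914=1444507,  q_8=1·44668+39721=84389
a_9=8:  p_9=8·1444507+764593=12320649,  q_9=8·84389+44668=719780
→ (12320649, 719780).  Check: 12320649²=151798391781201, 293·719780²=151798391781200, difference 1.

12320649 719780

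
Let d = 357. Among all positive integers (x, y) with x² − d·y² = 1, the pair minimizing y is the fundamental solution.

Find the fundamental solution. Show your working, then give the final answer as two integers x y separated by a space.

√357 = [18; 1,8,2,8,1,36, …], period ℓ=6 (even) → k=5
k=0  a_k=18  p_k/q_k = 18/1
…
k=2  a_k=8  p_k/q_k = 170/9
…
k=4  a_k=8  p_k/q_k = 3042/161
k=5  a_k=1  p_k/q_k = 3401/180
fundamental: x₁=3401, y₁=180  (since 11566801 − 357·32400 = 1)

3401 180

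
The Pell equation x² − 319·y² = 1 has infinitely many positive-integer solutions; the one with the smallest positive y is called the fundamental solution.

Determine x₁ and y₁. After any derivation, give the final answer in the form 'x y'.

√319 → a₀=17, period (1,6,5,1,4,…,6,1,34); ℓ=14 even so k=13
step 0: (17, 1)  from 17·(1,0) + (0,1)
step 1: (18, 1)  from 1·(17,1) + (1,0)
step 2: (125, 7)  from 6·(18,1) + (17,1)
step 3: (643, 36)  from 5·(125,7) + (18,1)
step 4: (768, 43)  from 1·(643,36) + (125,7)
step 5: (3715, 208)  from 4·(768,43) + (643,36)
step 6: (11913, 667)  from 3·(3715,208) + (768,43)
step 7: (15628, 875)  from 1·(11913,667) + (3715,208)
step 8: (58797, 3292)  from 3·(15628,875) + (11913,667)
…
step 10: (309613, 17335)  from 1·(250816,14043) + (58797,3292)
step 11: (1798881, 100718)  from 5·(309613,17335) + (250816,14043)
step 12: (11102899, 621643)  from 6·(1798881,100718) + (309613,17335)
step 13: (12901780, 722361)  from 1·(11102899,621643) + (1798881,100718)
fundamental: x₁=12901780, y₁=722361  (since 166455927168400 − 319·521805414321 = 1)

12901780 722361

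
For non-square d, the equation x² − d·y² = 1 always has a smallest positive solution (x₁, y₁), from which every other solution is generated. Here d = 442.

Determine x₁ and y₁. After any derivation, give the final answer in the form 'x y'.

√442 → a₀=21, period (42); ℓ=1 odd so k=1
step 0: (21, 1)  from 21·(1,0) + (0,1)
step 1: (883, 42)  from 42·(21,1) + (1,0)
(x₁, y₁) = (883, 42);  883² − 442·42² = 1 ✓

883 42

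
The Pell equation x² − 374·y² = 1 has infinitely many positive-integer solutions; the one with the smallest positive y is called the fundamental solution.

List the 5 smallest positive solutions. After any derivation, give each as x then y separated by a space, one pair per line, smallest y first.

√374 → a₀=19, period (2,1,18,1,2,38); ℓ=6 even so k=5
k=0  a_k=19  p_k/q_k = 19/1
…
k=2  a_k=1  p_k/q_k = 58/3
k=3  a_k=18  p_k/q_k = 1083/56
k=4  a_k=1  p_k/q_k = 1141/59
k=5  a_k=2  p_k/q_k = 3365/174
→ (3365, 174).  Check: 3365²=11323225, 374·174²=11323224, difference 1.
k=2:  x_2 = 3365·3365+374·174·174 = 22646449,  y_2 = 3365·174+174·3365 = 1171020
k=3:  x_3 = 3365·22646449+374·174·1171020 = 152410598405,  y_3 = 3365·1171020+174·22646449 = 7880964426
k=4:  x_4 = 3365·152410598405+374·174·7880964426 = 1025723304619201,  y_4 = 3365·7880964426+174·152410598405 = 53038889415960
k=5:  x_5 = 3365·1025723304619201+374·174·53038889415960 = 6903117687676624325,  y_5 = 3365·53038889415960+174·1025723304619201 = 356951717888446374

3365 174
22646449 1171020
152410598405 7880964426
1025723304619201 53038889415960
6903117687676624325 356951717888446374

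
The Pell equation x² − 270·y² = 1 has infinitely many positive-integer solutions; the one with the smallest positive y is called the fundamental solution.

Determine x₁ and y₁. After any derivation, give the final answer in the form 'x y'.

d=270: √d = [16; 2,3,6,3,2,32] (ℓ=6, even), read p_5/q_5
k=0  a_k=16  p_k/q_k = 16/1
k=1  a_k=2  p_k/q_k = 33/2
…
k=4  a_k=3  p_k/q_k = 2284/139
k=5  a_k=2  p_k/q_k = 5291/322
fundamental: x₁=5291, y₁=322  (since 27994681 − 270·103684 = 1)

5291 322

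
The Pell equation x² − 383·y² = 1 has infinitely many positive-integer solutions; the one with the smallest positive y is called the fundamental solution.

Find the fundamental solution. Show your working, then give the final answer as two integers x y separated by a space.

√383 = [19; 1,1,3,19,3,1,1,38, …], period ℓ=8 (even) → k=7
a_0=19:  p_0=19·1+0=19,  q_0=19·0+1=1
a_1=1:  p_1=1·19+1=20,  q_1=1·1+0=1
a_2=1:  p_2=1·20+19=39,  q_2=1·1+1=2
…
a_6=1:  p_6=1·8063+2642=10705,  q_6=1·412+135=547
a_7=1:  p_7=1·10705+8063=18768,  q_7=1·547+412=959
→ (18768, 959).  Check: 18768²=352237824, 383·959²=352237823, difference 1.

18768 959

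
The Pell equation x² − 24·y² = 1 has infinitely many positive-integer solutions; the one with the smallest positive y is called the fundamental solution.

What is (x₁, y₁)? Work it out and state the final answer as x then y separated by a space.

d=24: √d = [4; 1,8] (ℓ=2, even), read p_1/q_1
i=0: a=4 ⇒ p=4, q=1
i=1: a=1 ⇒ p=5, q=1
→ (5, 1).  Check: 5²=25, 24·1²=24, difference 1.

5 1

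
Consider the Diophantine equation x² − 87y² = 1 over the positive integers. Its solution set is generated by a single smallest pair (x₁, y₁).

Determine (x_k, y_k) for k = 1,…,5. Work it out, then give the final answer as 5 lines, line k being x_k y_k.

28 3
1567 168
87724 9405
4910977 526512
274926988 29475267

√87 → a₀=9, period (3,18); ℓ=2 even so k=1
i=0: a=9 ⇒ p=9, q=1
i=1: a=3 ⇒ p=28, q=3
(x₁, y₁) = (28, 3);  28² − 87·3² = 1 ✓
k=2:  x_2 = 28·28+87·3·3 = 1567,  y_2 = 28·3+3·28 = 168
k=3:  x_3 = 28·1567+87·3·168 = 87724,  y_3 = 28·168+3·1567 = 9405
k=4:  x_4 = 28·87724+87·3·9405 = 4910977,  y_4 = 28·9405+3·87724 = 526512
k=5:  x_5 = 28·4910977+87·3·526512 = 274926988,  y_5 = 28·526512+3·4910977 = 29475267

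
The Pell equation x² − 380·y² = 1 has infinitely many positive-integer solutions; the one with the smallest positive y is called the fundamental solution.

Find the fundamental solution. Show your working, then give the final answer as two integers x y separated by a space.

√380 → a₀=19, period (2,38); ℓ=2 even so k=1
i=0: a=19 ⇒ p=19, q=1
i=1: a=2 ⇒ p=39, q=2
(x₁, y₁) = (39, 2);  39² − 380·2² = 1 ✓

39 2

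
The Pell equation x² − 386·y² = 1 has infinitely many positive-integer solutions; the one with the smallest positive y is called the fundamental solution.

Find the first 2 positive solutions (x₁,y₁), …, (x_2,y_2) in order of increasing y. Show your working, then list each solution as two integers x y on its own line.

[19; 1,1,1,4,1,18,1,4,1,1,1,38] for √386; ℓ=12 ⇒ convergent index 11
step 0: (19, 1)  from 19·(1,0) + (0,1)
step 1: (20, 1)  from 1·(19,1) + (1,0)
step 2: (39, 2)  from 1·(20,1) + (19,1)
…
step 5: (334, 17)  from 1·(275,14) + (59,3)
step 6: (6287, 320)  from 18·(334,17) + (275,14)
step 7: (6621, 337)  from 1·(6287,320) + (334,17)
…
step 10: (72163, 3673)  from 1·(39392,2005) + (32771,1668)
step 11: (111555, 5678)  from 1·(72163,3673) + (39392,2005)
→ (111555, 5678).  Check: 111555²=12444518025, 386·5678²=12444518024, difference 1.
(111555+5678√386)^2 = 24889036049 + 1266818580√386

111555 5678
24889036049 1266818580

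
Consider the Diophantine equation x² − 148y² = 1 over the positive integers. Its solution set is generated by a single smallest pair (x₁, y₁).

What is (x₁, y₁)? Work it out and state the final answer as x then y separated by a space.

73 6

√148 = [12; 6,24, …], period ℓ=2 (even) → k=1
step 0: (12, 1)  from 12·(1,0) + (0,1)
step 1: (73, 6)  from 6·(12,1) + (1,0)
fundamental: x₁=73, y₁=6  (since 5329 − 148·36 = 1)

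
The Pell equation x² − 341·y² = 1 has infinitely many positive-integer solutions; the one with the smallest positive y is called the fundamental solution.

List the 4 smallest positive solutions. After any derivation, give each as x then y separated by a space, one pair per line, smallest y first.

√341 = [18; 2,6,1,8,2,…,6,2,36, …], period ℓ=14 (even) → k=13
k=0  a_k=18  p_k/q_k = 18/1
k=1  a_k=2  p_k/q_k = 37/2
k=2  a_k=6  p_k/q_k = 240/13
k=3  a_k=1  p_k/q_k = 277/15
k=4  a_k=8  p_k/q_k = 2456/133
k=5  a_k=2  p_k/q_k = 5189/281
k=6  a_k=1  p_k/q_k = 7645/414
k=7  a_k=2  p_k/q_k = 20479/1109
k=8  a_k=1  p_k/q_k = 28124/1523
k=9  a_k=2  p_k/q_k = 76727/4155
…
k=12  a_k=6  p_k/q_k = 4953942/268271
k=13  a_k=2  p_k/q_k = 10626551/575460
fundamental: x₁=10626551, y₁=575460  (since 112923586155601 − 341·331154211600 = 1)
n=2: (10626551,575460)∘(10626551,575460) = (10626551·10626551+341·575460·575460, 10626551·575460+575460·10626551) = (225847172311201,12230310076920)
n=3: (225847172311201,12230310076920)∘(10626551,575460) = (10626551·225847172311201+341·575460·12230310076920, 10626551·12230310076920+575460·225847172311201) = (4799952989541519968951,259932027556408030380)
n=4: (4799952989541519968951,259932027556408030380)∘(10626551,575460) = (10626551·4799952989541519968951+341·575460·259932027556408030380, 10626551·259932027556408030380+575460·4799952989541519968951) = (102013890481930631287980124801,5524361894723138392975161840)

10626551 575460
225847172311201 12230310076920
4799952989541519968951 259932027556408030380
102013890481930631287980124801 5524361894723138392975161840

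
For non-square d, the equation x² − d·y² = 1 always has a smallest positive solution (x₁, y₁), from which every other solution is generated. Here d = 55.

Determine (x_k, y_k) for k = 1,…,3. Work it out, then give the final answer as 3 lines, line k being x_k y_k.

√55 → a₀=7, period (2,2,2,14); ℓ=4 even so k=3
k=0  a_k=7  p_k/q_k = 7/1
…
k=2  a_k=2  p_k/q_k = 37/5
k=3  a_k=2  p_k/q_k = 89/12
fundamental: x₁=89, y₁=12  (since 7921 − 55·144 = 1)
(x_2, y_2) = (89·89 + 55·12·12, 89·12 + 12·89) = (15841, 2136)
(x_3, y_3) = (89·15841 + 55·12·2136, 89·2136 + 12·15841) = (2819609, 380196)

89 12
15841 2136
2819609 380196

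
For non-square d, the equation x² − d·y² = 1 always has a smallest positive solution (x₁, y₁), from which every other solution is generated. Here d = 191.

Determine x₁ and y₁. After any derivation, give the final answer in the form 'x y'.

[13; 1,4,1,1,3,…,4,1,26] for √191; ℓ=16 ⇒ convergent index 15
a_0=13:  p_0=13·1+0=13,  q_0=13·0+1=1
a_1=1:  p_1=1·13+1=14,  q_1=1·1+0=1
…
a_3=1:  p_3=1·69+14=83,  q_3=1·5+1=6
a_4=1:  p_4=1·83+69=152,  q_4=1·6+5=11
…
a_8=13:  p_8=13·2999+1230=40217,  q_8=13·217+89=2910
…
a_10=2:  p_10=2·83433+40217=207083,  q_10=2·6037+2910=14984
a_11=3:  p_11=3·207083+83433=704682,  q_11=3·14984+6037=50989
…
a_14=4:  p_14=4·1616447+911765=7377553,  q_14=4·116962+65973=533821
a_15=1:  p_15=1·7377553+1616447=8994000,  q_15=1·533821+116962=650783
fundamental: x₁=8994000, y₁=650783  (since 80892036000000 − 191·423518513089 = 1)

8994000 650783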